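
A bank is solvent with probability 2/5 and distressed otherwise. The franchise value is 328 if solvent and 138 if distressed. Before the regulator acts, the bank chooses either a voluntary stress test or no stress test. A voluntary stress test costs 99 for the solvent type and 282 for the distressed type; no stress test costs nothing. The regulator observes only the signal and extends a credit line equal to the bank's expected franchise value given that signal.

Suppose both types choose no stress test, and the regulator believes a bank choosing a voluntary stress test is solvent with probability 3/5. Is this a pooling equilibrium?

At the pooled signal (no stress test) the regulator holds the prior 2/5 and pays 2/5·328 + 3/5·138 = 214. Off-path (stress test) belief 3/5 gives 3/5·328 + 2/5·138 = 252.
Solvent: no stress test gives 214 − 0 = 214; stress test gives 252 − 99 = 153. Stays. ✓
Distressed: no stress test gives 214 − 0 = 214; stress test gives 252 − 282 = -30. Stays. ✓

Yes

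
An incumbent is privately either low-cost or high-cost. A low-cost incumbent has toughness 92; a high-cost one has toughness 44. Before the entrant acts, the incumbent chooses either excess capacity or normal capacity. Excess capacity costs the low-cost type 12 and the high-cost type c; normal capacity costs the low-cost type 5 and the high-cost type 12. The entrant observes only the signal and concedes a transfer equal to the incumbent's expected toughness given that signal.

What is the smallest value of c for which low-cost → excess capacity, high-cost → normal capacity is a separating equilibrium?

60

Under separation: excess capacity → low-cost (pays 92); normal capacity → high-cost (pays 44).
Low-cost: 92 − 12 = 80 ≥ 44 − 5 = 39. Holds regardless of c. ✓
High-cost: 44 − 12 ≥ 92 − c, so c ≥ 92 − 32 = 60.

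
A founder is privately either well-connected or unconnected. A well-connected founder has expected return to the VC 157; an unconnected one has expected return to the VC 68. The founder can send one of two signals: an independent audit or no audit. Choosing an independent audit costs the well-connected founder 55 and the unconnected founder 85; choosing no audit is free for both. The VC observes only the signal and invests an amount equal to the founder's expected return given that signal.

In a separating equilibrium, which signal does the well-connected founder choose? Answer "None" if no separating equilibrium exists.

None

Try well-connected → audit, unconnected → no audit:
  If types separate, audit earns payment 157 and no audit earns 68.
  Well-connected: audit gives 157 − 55 = 102; no audit gives 68 − 0 = 68. No deviation. ✓
  Unconnected: no audit gives 68 − 0 = 68; audit gives 157 − 85 = 72. Would deviate. ✗
Try well-connected → no audit, unconnected → audit:
  If types separate, no audit earns payment 157 and audit earns 68.
  Well-connected: no audit gives 157 − 0 = 157; audit gives 68 − 55 = 13. No deviation. ✓
  Unconnected: audit gives 68 − 85 = -17; no audit gives 157 − 0 = 157. Would deviate. ✗
Neither assignment is incentive-compatible.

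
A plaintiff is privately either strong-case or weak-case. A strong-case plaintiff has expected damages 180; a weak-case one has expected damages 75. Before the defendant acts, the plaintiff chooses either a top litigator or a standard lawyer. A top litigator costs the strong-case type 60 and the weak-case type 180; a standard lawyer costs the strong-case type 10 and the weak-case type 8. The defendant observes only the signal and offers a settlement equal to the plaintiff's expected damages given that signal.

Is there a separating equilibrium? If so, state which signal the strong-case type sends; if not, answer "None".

top litigator

Try strong-case → top litigator, weak-case → standard lawyer:
  If types separate, top litigator earns payment 180 and standard lawyer earns 75.
  Strong-case: top litigator gives 180 − 60 = 120; standard lawyer gives 75 − 10 = 65. No deviation. ✓
  Weak-case: standard lawyer gives 75 − 8 = 67; top litigator gives 180 − 180 = 0. No deviation. ✓
Both hold — the strong-case type sends top litigator.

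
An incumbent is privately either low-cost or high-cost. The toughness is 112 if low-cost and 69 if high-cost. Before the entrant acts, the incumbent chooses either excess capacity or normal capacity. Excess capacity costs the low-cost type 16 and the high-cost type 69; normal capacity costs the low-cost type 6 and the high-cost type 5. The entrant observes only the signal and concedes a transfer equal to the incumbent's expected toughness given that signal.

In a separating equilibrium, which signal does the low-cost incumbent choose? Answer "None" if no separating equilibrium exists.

Try low-cost → excess capacity, high-cost → normal capacity:
  If types separate, excess capacity earns payment 112 and normal capacity earns 69.
  Low-cost: excess capacity gives 112 − 16 = 96; normal capacity gives 69 − 6 = 63. No deviation. ✓
  High-cost: normal capacity gives 69 − 5 = 64; excess capacity gives 112 − 69 = 43. No deviation. ✓
Both hold — the low-cost type sends excess capacity.

excess capacity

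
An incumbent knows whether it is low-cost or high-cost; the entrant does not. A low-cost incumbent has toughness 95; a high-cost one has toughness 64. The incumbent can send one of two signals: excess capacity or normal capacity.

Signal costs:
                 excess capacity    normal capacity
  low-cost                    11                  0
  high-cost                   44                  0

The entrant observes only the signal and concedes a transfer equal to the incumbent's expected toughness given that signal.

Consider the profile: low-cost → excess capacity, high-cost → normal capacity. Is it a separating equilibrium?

If types separate, excess capacity earns payment 95 and normal capacity earns 64.
Low-cost: excess capacity gives 95 − 11 = 84; normal capacity gives 64 − 0 = 64. No deviation. ✓
High-cost: normal capacity gives 64 − 0 = 64; excess capacity gives 95 − 44 = 51. No deviation. ✓
Neither type gains from mimicking the other.

Yes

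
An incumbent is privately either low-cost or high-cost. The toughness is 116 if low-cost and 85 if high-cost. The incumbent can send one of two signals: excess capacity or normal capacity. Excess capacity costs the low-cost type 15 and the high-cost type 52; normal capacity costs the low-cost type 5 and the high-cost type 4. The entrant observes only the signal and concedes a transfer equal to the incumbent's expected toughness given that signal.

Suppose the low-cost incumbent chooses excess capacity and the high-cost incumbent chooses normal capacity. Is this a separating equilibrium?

If types separate, excess capacity earns payment 116 and normal capacity earns 85.
Low-cost: excess capacity gives 116 − 15 = 101; normal capacity gives 85 − 5 = 80. No deviation. ✓
High-cost: normal capacity gives 85 − 4 = 81; excess capacity gives 116 − 52 = 64. No deviation. ✓
Both incentive constraints hold.

Yes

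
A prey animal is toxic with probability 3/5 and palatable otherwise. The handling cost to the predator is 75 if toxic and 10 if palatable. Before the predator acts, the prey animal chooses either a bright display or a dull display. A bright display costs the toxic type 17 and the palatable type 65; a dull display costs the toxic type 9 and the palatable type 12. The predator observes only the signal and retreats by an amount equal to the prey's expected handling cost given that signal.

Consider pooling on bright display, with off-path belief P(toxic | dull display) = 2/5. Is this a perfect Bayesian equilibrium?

On the equilibrium path (bright display) the predator holds the prior 3/5 and pays 3/5·75 + 2/5·10 = 49. Off-path (dull display) belief 2/5 gives 2/5·75 + 3/5·10 = 36.
Toxic: bright display gives 49 − 17 = 32; dull display gives 36 − 9 = 27. Stays. ✓
Palatable: bright display gives 49 − 65 = -16; dull display gives 36 − 12 = 24. Deviates. ✗

No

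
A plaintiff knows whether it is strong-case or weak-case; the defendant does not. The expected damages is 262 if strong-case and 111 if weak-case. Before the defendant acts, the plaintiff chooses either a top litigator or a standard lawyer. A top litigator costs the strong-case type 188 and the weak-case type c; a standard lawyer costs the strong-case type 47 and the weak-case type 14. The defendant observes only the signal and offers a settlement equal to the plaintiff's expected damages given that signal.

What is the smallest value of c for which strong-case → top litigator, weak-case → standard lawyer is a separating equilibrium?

Under separation: top litigator → strong-case (pays 262); standard lawyer → weak-case (pays 111).
Strong-case: 262 − 188 = 74 ≥ 111 − 47 = 64. Holds regardless of c. ✓
Weak-case: 111 − 14 ≥ 262 − c, so c ≥ 262 − 97 = 165.

165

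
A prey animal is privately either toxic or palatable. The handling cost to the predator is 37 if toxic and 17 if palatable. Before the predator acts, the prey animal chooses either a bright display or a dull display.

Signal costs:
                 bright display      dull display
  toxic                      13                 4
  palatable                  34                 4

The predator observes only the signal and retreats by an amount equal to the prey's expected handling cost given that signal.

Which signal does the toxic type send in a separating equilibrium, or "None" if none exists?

Try toxic → bright display, palatable → dull display:
  If types separate, bright display earns payment 37 and dull display earns 17.
  Toxic: bright display gives 37 − 13 = 24; dull display gives 17 − 4 = 13. No deviation. ✓
  Palatable: dull display gives 17 − 4 = 13; bright display gives 37 − 34 = 3. No deviation. ✓
Both hold — the toxic type sends bright display.

bright display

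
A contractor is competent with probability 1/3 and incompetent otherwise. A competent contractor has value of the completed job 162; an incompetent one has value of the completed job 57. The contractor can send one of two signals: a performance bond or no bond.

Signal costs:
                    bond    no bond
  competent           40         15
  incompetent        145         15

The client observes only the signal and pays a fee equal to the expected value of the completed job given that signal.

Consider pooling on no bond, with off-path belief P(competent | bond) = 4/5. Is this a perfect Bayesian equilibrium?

At the pooled signal (no bond) the client holds the prior 1/3 and pays 1/3·162 + 2/3·57 = 92. Off-path (bond) belief 4/5 gives 4/5·162 + 1/5·57 = 141.
Competent: no bond gives 92 − 15 = 77; bond gives 141 − 40 = 101. Deviates. ✗
Incompetent: no bond gives 92 − 15 = 77; bond gives 141 − 145 = -4. Stays. ✓

No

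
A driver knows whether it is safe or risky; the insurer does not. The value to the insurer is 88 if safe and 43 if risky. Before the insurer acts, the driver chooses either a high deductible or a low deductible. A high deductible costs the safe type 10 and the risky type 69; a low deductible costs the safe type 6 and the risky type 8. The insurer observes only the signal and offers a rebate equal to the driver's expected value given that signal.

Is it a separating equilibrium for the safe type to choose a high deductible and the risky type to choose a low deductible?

Under separation the insurer infers type exactly: high deductible → safe (pays 88), low deductible → risky (pays 43).
Safe: high deductible gives 88 − 10 = 78; low deductible gives 43 − 6 = 37. No deviation. ✓
Risky: low deductible gives 43 − 8 = 35; high deductible gives 88 − 69 = 19. No deviation. ✓
Both incentive constraints hold.

Yes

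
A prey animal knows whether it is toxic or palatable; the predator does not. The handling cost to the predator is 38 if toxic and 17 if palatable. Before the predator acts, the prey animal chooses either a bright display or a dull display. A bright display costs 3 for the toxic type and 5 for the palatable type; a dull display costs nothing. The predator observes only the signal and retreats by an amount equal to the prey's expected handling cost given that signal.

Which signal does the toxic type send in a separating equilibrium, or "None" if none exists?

Try toxic → bright display, palatable → dull display:
  If types separate, bright display earns payment 38 and dull display earns 17.
  Toxic: bright display gives 38 − 3 = 35; dull display gives 17 − 0 = 17. No deviation. ✓
  Palatable: dull display gives 17 − 0 = 17; bright display gives 38 − 5 = 33. Would deviate. ✗
Try toxic → dull display, palatable → bright display:
  If types separate, dull display earns payment 38 and bright display earns 17.
  Toxic: dull display gives 38 − 0 = 38; bright display gives 17 − 3 = 14. No deviation. ✓
  Palatable: bright display gives 17 − 5 = 12; dull display gives 38 − 0 = 38. Would deviate. ✗
Neither assignment is incentive-compatible.

None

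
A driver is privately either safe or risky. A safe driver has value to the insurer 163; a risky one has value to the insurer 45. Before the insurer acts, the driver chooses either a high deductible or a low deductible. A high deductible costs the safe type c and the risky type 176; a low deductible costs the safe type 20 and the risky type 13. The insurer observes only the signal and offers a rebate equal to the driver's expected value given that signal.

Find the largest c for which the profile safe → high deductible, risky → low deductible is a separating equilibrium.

138

Under separation: high deductible → safe (pays 163); low deductible → risky (pays 45).
Risky: 45 − 13 = 32 ≥ 163 − 176 = -13. Holds regardless of c. ✓
Safe: 163 − c ≥ 45 − 20, so c ≤ 163 − 25 = 138.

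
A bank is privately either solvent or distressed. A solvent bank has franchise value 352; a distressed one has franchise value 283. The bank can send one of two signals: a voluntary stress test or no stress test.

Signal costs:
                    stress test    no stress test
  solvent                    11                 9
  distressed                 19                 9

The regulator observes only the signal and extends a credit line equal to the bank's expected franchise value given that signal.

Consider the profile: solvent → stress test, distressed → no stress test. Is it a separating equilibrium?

No

If types separate, stress test earns payment 352 and no stress test earns 283.
Solvent: stress test gives 352 − 11 = 341; no stress test gives 283 − 9 = 274. No deviation. ✓
Distressed: no stress test gives 283 − 9 = 274; stress test gives 352 − 19 = 333. Would deviate. ✗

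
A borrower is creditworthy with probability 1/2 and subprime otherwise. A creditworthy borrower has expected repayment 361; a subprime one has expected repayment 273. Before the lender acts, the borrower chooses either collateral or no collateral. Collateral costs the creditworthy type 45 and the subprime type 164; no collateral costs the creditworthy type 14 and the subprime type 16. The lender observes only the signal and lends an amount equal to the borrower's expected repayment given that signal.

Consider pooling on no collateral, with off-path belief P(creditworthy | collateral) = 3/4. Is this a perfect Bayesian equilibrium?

Yes

At the pooled signal (no collateral) the lender holds the prior 1/2 and pays 1/2·361 + 1/2·273 = 317. Off-path (collateral) belief 3/4 gives 3/4·361 + 1/4·273 = 339.
Creditworthy: no collateral gives 317 − 14 = 303; collateral gives 339 − 45 = 294. Stays. ✓
Subprime: no collateral gives 317 − 16 = 301; collateral gives 339 − 164 = 175. Stays. ✓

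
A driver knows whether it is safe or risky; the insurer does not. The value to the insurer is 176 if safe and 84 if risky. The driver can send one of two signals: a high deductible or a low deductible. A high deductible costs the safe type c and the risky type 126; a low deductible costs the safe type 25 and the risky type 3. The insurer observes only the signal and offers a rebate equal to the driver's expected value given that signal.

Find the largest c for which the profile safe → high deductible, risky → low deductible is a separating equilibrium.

117

Under separation: high deductible → safe (pays 176); low deductible → risky (pays 84).
Risky: 84 − 3 = 81 ≥ 176 − 126 = 50. Holds regardless of c. ✓
Safe: 176 − c ≥ 84 − 25, so c ≤ 176 − 59 = 117.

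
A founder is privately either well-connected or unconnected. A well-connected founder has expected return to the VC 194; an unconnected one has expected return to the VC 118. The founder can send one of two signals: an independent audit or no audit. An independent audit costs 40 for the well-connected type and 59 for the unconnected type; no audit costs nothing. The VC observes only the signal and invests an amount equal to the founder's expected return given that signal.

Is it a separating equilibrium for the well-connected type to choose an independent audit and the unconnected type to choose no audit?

If types separate, audit earns payment 194 and no audit earns 118.
Well-connected: audit gives 194 − 40 = 154; no audit gives 118 − 0 = 118. No deviation. ✓
Unconnected: no audit gives 118 − 0 = 118; audit gives 194 − 59 = 135. Would deviate. ✗

No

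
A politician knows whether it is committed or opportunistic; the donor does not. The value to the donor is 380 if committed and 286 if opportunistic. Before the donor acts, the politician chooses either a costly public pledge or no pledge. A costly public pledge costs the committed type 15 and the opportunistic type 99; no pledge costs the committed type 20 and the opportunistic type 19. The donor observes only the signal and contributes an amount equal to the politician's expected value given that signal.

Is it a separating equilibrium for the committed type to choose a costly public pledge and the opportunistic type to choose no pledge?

If types separate, pledge earns payment 380 and no pledge earns 286.
Committed: pledge gives 380 − 15 = 365; no pledge gives 286 − 20 = 266. No deviation. ✓
Opportunistic: no pledge gives 286 − 19 = 267; pledge gives 380 − 99 = 281. Would deviate. ✗

No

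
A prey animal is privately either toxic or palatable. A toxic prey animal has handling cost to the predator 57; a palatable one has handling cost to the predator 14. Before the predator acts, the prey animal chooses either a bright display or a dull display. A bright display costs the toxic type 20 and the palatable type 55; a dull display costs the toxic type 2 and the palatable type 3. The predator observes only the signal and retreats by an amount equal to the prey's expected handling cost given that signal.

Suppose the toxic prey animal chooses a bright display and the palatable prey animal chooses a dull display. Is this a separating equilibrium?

Yes

If types separate, bright display earns payment 57 and dull display earns 14.
Toxic: bright display gives 57 − 20 = 37; dull display gives 14 − 2 = 12. No deviation. ✓
Palatable: dull display gives 14 − 3 = 11; bright display gives 57 − 55 = 2. No deviation. ✓
Neither type gains from mimicking the other.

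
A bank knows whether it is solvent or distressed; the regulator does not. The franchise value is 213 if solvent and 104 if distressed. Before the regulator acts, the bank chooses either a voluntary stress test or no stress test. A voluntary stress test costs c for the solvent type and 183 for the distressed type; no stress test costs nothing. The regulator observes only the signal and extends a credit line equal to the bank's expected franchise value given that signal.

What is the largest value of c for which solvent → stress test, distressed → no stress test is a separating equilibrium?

Under separation: stress test → solvent (pays 213); no stress test → distressed (pays 104).
Distressed: 104 − 0 = 104 ≥ 213 − 183 = 30. Holds regardless of c. ✓
Solvent: 213 − c ≥ 104 − 0, so c ≤ 213 − 104 = 109.

109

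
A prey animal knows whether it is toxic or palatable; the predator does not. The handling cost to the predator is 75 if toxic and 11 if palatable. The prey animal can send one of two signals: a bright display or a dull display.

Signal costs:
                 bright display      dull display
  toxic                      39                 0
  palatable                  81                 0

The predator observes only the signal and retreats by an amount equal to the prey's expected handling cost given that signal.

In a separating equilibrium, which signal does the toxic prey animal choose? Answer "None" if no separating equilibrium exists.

bright display

Try toxic → bright display, palatable → dull display:
  If types separate, bright display earns payment 75 and dull display earns 11.
  Toxic: bright display gives 75 − 39 = 36; dull display gives 11 − 0 = 11. No deviation. ✓
  Palatable: dull display gives 11 − 0 = 11; bright display gives 75 − 81 = -6. No deviation. ✓
Both hold — the toxic type sends bright display.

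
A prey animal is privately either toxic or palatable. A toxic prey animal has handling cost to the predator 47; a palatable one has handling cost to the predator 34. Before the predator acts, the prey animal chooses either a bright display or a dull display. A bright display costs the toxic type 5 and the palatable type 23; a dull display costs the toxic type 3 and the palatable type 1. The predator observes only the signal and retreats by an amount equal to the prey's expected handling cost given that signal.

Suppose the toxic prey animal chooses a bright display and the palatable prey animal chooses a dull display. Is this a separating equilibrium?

Under separation the predator infers type exactly: bright display → toxic (pays 47), dull display → palatable (pays 34).
Toxic: bright display gives 47 − 5 = 42; dull display gives 34 − 3 = 31. No deviation. ✓
Palatable: dull display gives 34 − 1 = 33; bright display gives 47 − 23 = 24. No deviation. ✓
Neither type gains from mimicking the other.

Yes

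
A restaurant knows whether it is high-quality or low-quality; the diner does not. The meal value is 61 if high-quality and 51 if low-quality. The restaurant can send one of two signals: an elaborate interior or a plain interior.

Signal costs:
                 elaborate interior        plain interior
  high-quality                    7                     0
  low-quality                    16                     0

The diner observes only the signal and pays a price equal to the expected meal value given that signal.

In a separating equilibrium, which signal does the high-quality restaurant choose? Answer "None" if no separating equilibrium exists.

Try high-quality → elaborate interior, low-quality → plain interior:
  If types separate, elaborate interior earns payment 61 and plain interior earns 51.
  High-quality: elaborate interior gives 61 − 7 = 54; plain interior gives 51 − 0 = 51. No deviation. ✓
  Low-quality: plain interior gives 51 − 0 = 51; elaborate interior gives 61 − 16 = 45. No deviation. ✓
Both hold — the high-quality type sends elaborate interior.

elaborate interior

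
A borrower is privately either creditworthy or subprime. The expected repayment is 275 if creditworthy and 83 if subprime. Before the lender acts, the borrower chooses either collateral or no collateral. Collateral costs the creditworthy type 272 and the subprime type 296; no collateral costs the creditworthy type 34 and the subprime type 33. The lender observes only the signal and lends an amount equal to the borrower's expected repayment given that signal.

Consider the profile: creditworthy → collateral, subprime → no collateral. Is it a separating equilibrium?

If types separate, collateral earns payment 275 and no collateral earns 83.
Creditworthy: collateral gives 275 − 272 = 3; no collateral gives 83 − 34 = 49. Would deviate. ✗
Subprime: no collateral gives 83 − 33 = 50; collateral gives 275 − 296 = -21. No deviation. ✓

No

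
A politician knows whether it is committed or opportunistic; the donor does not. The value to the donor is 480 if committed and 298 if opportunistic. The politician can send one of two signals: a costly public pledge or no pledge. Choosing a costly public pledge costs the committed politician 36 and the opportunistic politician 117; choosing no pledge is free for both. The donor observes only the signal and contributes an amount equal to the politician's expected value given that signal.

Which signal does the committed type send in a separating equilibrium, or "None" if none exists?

None

Try committed → pledge, opportunistic → no pledge:
  Under separation the donor infers type exactly: pledge → committed (pays 480), no pledge → opportunistic (pays 298).
  Committed: pledge gives 480 − 36 = 444; no pledge gives 298 − 0 = 298. No deviation. ✓
  Opportunistic: no pledge gives 298 − 0 = 298; pledge gives 480 − 117 = 363. Would deviate. ✗
Try committed → no pledge, opportunistic → pledge:
  Under separation the donor infers type exactly: no pledge → committed (pays 480), pledge → opportunistic (pays 298).
  Committed: no pledge gives 480 − 0 = 480; pledge gives 298 − 36 = 262. No deviation. ✓
  Opportunistic: pledge gives 298 − 117 = 181; no pledge gives 480 − 0 = 480. Would deviate. ✗
Neither assignment is incentive-compatible.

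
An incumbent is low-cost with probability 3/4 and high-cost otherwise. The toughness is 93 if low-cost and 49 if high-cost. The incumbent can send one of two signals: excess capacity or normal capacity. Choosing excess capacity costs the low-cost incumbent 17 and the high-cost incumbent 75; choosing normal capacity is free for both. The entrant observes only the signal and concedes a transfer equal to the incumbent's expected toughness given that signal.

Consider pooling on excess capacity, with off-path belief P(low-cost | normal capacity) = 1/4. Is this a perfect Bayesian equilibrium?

On the equilibrium path (excess capacity) the entrant holds the prior 3/4 and pays 3/4·93 + 1/4·49 = 82. Off-path (normal capacity) belief 1/4 gives 1/4·93 + 3/4·49 = 60.
Low-cost: excess capacity gives 82 − 17 = 65; normal capacity gives 60 − 0 = 60. Stays. ✓
High-cost: excess capacity gives 82 − 75 = 7; normal capacity gives 60 − 0 = 60. Deviates. ✗

No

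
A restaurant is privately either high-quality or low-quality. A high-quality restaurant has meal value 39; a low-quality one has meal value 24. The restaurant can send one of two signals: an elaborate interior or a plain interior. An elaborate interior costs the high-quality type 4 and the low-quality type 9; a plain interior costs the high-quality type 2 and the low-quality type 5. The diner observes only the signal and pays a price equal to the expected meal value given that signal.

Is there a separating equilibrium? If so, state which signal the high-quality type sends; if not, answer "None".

Try high-quality → elaborate interior, low-quality → plain interior:
  Under separation the diner infers type exactly: elaborate interior → high-quality (pays 39), plain interior → low-quality (pays 24).
  High-quality: elaborate interior gives 39 − 4 = 35; plain interior gives 24 − 2 = 22. No deviation. ✓
  Low-quality: plain interior gives 24 − 5 = 19; elaborate interior gives 39 − 9 = 30. Would deviate. ✗
Try high-quality → plain interior, low-quality → elaborate interior:
  Under separation the diner infers type exactly: plain interior → high-quality (pays 39), elaborate interior → low-quality (pays 24).
  High-quality: plain interior gives 39 − 2 = 37; elaborate interior gives 24 − 4 = 20. No deviation. ✓
  Low-quality: elaborate interior gives 24 − 9 = 15; plain interior gives 39 − 5 = 34. Would deviate. ✗
Neither assignment is incentive-compatible.

None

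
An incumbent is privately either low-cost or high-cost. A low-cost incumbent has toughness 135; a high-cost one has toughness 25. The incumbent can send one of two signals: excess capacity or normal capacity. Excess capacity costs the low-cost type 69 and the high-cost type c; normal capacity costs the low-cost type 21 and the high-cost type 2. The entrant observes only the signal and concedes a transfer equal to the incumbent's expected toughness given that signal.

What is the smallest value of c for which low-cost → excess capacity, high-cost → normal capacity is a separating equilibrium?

112

Under separation: excess capacity → low-cost (pays 135); normal capacity → high-cost (pays 25).
Low-cost: 135 − 69 = 66 ≥ 25 − 21 = 4. Holds regardless of c. ✓
High-cost: 25 − 2 ≥ 135 − c, so c ≥ 135 − 23 = 112.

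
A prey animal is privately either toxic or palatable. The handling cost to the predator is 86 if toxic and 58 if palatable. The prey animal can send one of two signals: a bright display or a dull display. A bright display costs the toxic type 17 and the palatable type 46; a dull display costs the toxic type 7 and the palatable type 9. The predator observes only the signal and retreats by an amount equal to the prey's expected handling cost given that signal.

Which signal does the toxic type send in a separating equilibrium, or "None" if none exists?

bright display

Try toxic → bright display, palatable → dull display:
  Under separation the predator infers type exactly: bright display → toxic (pays 86), dull display → palatable (pays 58).
  Toxic: bright display gives 86 − 17 = 69; dull display gives 58 − 7 = 51. No deviation. ✓
  Palatable: dull display gives 58 − 9 = 49; bright display gives 86 − 46 = 40. No deviation. ✓
Both hold — the toxic type sends bright display.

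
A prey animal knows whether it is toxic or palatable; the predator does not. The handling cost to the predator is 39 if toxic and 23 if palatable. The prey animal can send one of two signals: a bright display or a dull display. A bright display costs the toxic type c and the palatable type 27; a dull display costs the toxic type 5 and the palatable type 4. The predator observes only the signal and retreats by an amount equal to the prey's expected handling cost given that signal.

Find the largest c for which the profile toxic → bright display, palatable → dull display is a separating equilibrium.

Under separation: bright display → toxic (pays 39); dull display → palatable (pays 23).
Palatable: 23 − 4 = 19 ≥ 39 − 27 = 12. Holds regardless of c. ✓
Toxic: 39 − c ≥ 23 − 5, so c ≤ 39 − 18 = 21.

21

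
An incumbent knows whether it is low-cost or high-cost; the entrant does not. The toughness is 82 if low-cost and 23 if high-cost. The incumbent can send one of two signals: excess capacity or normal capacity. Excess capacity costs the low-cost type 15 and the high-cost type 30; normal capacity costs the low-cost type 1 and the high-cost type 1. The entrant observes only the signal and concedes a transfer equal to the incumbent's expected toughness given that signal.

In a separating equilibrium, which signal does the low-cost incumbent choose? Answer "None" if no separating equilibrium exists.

Try low-cost → excess capacity, high-cost → normal capacity:
  If types separate, excess capacity earns payment 82 and normal capacity earns 23.
  Low-cost: excess capacity gives 82 − 15 = 67; normal capacity gives 23 − 1 = 22. No deviation. ✓
  High-cost: normal capacity gives 23 − 1 = 22; excess capacity gives 82 − 30 = 52. Would deviate. ✗
Try low-cost → normal capacity, high-cost → excess capacity:
  If types separate, normal capacity earns payment 82 and excess capacity earns 23.
  Low-cost: normal capacity gives 82 − 1 = 81; excess capacity gives 23 − 15 = 8. No deviation. ✓
  High-cost: excess capacity gives 23 − 30 = -7; normal capacity gives 82 − 1 = 81. Would deviate. ✗
Neither assignment is incentive-compatible.

None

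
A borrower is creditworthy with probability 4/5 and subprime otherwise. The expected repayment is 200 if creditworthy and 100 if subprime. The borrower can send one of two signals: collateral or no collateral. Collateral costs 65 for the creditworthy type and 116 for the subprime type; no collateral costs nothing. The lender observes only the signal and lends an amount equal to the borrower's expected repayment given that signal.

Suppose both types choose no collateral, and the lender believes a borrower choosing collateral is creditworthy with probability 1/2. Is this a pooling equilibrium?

Yes

At the pooled signal (no collateral) the lender holds the prior 4/5 and pays 4/5·200 + 1/5·100 = 180. Off-path (collateral) belief 1/2 gives 1/2·200 + 1/2·100 = 150.
Creditworthy: no collateral gives 180 − 0 = 180; collateral gives 150 − 65 = 85. Stays. ✓
Subprime: no collateral gives 180 − 0 = 180; collateral gives 150 − 116 = 34. Stays. ✓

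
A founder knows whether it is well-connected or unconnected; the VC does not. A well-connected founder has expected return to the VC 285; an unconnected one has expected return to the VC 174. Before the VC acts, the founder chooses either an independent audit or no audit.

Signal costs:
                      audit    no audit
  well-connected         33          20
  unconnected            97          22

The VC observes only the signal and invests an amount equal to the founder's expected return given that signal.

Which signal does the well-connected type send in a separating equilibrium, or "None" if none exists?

Try well-connected → audit, unconnected → no audit:
  Under separation the VC infers type exactly: audit → well-connected (pays 285), no audit → unconnected (pays 174).
  Well-connected: audit gives 285 − 33 = 252; no audit gives 174 − 20 = 154. No deviation. ✓
  Unconnected: no audit gives 174 − 22 = 152; audit gives 285 − 97 = 188. Would deviate. ✗
Try well-connected → no audit, unconnected → audit:
  Under separation the VC infers type exactly: no audit → well-connected (pays 285), audit → unconnected (pays 174).
  Well-connected: no audit gives 285 − 20 = 265; audit gives 174 − 33 = 141. No deviation. ✓
  Unconnected: audit gives 174 − 97 = 77; no audit gives 285 − 22 = 263. Would deviate. ✗
Neither assignment is incentive-compatible.

None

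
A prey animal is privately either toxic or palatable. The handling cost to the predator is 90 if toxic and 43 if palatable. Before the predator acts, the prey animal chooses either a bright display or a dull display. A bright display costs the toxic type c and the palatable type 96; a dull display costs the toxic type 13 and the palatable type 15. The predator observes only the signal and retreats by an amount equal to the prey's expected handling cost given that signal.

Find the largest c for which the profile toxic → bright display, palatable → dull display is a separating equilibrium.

Under separation: bright display → toxic (pays 90); dull display → palatable (pays 43).
Palatable: 43 − 15 = 28 ≥ 90 − 96 = -6. Holds regardless of c. ✓
Toxic: 90 − c ≥ 43 − 13, so c ≤ 90 − 30 = 60.

60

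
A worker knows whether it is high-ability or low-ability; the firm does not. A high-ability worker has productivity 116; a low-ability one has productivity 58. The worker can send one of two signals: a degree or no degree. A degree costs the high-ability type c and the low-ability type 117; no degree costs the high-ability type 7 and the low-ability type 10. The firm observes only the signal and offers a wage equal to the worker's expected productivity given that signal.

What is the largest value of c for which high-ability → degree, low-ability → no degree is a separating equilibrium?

Under separation: degree → high-ability (pays 116); no degree → low-ability (pays 58).
Low-ability: 58 − 10 = 48 ≥ 116 − 117 = -1. Holds regardless of c. ✓
High-ability: 116 − c ≥ 58 − 7, so c ≤ 116 − 51 = 65.

65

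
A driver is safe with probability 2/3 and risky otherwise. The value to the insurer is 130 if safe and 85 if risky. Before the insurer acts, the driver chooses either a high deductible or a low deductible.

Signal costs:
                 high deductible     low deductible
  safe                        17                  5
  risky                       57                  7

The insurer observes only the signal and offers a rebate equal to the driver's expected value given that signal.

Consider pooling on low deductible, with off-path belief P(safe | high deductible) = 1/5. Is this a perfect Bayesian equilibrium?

Yes

At the pooled signal (low deductible) the insurer holds the prior 2/3 and pays 2/3·130 + 1/3·85 = 115. Off-path (high deductible) belief 1/5 gives 1/5·130 + 4/5·85 = 94.
Safe: low deductible gives 115 − 5 = 110; high deductible gives 94 − 17 = 77. Stays. ✓
Risky: low deductible gives 115 − 7 = 108; high deductible gives 94 − 57 = 37. Stays. ✓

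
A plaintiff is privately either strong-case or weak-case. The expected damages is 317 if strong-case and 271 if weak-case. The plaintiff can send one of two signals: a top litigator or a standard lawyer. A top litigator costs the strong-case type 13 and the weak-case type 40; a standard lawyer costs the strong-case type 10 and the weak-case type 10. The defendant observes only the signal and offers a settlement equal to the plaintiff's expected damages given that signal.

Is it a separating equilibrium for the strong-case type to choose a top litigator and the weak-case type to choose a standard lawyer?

No

If types separate, top litigator earns payment 317 and standard lawyer earns 271.
Strong-case: top litigator gives 317 − 13 = 304; standard lawyer gives 271 − 10 = 261. No deviation. ✓
Weak-case: standard lawyer gives 271 − 10 = 261; top litigator gives 317 − 40 = 277. Would deviate. ✗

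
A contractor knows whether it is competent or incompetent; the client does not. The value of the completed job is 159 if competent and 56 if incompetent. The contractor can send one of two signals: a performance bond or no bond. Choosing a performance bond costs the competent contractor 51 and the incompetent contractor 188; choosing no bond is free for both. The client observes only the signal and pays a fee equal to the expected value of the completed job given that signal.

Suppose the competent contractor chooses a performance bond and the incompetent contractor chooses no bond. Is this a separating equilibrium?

Yes

If types separate, bond earns payment 159 and no bond earns 56.
Competent: bond gives 159 − 51 = 108; no bond gives 56 − 0 = 56. No deviation. ✓
Incompetent: no bond gives 56 − 0 = 56; bond gives 159 − 188 = -29. No deviation. ✓
Both incentive constraints hold.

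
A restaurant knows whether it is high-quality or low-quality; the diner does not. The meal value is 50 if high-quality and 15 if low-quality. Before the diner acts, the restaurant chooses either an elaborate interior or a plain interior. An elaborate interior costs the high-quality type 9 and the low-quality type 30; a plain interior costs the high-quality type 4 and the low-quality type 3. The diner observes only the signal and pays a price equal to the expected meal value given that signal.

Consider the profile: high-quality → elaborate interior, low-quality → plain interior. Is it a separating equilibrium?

No

If types separate, elaborate interior earns payment 50 and plain interior earns 15.
High-quality: elaborate interior gives 50 − 9 = 41; plain interior gives 15 − 4 = 11. No deviation. ✓
Low-quality: plain interior gives 15 − 3 = 12; elaborate interior gives 50 − 30 = 20. Would deviate. ✗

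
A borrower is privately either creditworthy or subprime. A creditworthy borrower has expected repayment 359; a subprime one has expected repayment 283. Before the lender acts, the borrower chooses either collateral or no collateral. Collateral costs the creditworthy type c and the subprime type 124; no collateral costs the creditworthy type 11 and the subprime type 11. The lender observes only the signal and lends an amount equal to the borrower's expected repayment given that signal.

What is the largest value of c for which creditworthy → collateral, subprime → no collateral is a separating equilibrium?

Under separation: collateral → creditworthy (pays 359); no collateral → subprime (pays 283).
Subprime: 283 − 11 = 272 ≥ 359 − 124 = 235. Holds regardless of c. ✓
Creditworthy: 359 − c ≥ 283 − 11, so c ≤ 359 − 272 = 87.

87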